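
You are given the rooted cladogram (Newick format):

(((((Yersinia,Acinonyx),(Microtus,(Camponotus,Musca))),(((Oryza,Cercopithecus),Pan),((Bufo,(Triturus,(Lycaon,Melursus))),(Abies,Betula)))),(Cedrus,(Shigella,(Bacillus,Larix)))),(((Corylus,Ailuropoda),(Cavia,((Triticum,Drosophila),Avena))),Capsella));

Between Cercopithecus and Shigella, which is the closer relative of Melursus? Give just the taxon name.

Cercopithecus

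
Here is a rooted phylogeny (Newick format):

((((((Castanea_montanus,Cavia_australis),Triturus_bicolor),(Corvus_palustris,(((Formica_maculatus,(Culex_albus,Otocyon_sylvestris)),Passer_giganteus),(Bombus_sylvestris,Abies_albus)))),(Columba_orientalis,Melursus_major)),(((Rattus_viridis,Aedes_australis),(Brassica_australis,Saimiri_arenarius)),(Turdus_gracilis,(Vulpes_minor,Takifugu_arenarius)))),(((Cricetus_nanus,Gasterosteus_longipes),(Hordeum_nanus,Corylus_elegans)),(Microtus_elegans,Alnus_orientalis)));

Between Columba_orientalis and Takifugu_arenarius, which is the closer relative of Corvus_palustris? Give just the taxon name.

Columba_orientalis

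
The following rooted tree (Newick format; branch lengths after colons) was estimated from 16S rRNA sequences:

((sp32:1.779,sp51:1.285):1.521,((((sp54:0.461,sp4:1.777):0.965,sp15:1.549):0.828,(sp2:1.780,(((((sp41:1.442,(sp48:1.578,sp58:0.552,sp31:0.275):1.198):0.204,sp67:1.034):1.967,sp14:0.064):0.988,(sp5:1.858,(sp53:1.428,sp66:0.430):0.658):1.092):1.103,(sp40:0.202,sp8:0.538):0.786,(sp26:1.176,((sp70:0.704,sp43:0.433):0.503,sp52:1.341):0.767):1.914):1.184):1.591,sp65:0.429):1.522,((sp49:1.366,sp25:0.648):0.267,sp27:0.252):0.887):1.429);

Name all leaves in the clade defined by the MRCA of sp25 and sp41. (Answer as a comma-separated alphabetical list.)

sp14, sp15, sp2, sp25, sp26, sp27, sp31, sp4, sp40, sp41, sp43, sp48, sp49, sp5, sp52, sp53, sp54, sp58, sp65, sp66, sp67, sp70, sp8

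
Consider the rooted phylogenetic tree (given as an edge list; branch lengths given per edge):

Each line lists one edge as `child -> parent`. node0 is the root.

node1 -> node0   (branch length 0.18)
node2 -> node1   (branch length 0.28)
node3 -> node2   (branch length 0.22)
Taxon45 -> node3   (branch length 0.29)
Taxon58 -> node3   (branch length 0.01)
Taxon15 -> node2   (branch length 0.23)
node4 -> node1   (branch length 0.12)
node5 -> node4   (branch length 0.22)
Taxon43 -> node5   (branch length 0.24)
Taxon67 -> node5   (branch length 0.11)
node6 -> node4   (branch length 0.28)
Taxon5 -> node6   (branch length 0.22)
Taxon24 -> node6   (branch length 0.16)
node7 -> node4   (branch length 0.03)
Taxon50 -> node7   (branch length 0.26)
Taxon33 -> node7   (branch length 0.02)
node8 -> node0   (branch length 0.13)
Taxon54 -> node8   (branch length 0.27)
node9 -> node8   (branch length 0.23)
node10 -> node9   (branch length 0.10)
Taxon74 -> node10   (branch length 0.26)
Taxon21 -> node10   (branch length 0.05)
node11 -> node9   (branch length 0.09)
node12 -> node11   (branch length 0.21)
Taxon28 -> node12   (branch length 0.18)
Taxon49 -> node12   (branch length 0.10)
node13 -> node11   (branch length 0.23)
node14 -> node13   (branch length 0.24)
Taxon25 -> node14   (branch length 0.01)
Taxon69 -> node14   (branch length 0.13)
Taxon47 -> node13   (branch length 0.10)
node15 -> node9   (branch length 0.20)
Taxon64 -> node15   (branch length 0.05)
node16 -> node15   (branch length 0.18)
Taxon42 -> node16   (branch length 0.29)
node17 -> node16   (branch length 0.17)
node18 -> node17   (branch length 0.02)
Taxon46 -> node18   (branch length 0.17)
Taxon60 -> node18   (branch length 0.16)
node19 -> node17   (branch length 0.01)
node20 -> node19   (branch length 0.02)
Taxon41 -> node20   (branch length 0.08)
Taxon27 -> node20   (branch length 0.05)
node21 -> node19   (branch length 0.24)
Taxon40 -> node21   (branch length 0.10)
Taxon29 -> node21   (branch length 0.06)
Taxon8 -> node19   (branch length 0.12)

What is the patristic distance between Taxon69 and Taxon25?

0.14

The path runs Taxon69 → … → MRCA → … → Taxon25; the MRCA is the node subtending (Taxon25,Taxon69).
Branch lengths along that path: 0.13 + 0.01 = 0.14.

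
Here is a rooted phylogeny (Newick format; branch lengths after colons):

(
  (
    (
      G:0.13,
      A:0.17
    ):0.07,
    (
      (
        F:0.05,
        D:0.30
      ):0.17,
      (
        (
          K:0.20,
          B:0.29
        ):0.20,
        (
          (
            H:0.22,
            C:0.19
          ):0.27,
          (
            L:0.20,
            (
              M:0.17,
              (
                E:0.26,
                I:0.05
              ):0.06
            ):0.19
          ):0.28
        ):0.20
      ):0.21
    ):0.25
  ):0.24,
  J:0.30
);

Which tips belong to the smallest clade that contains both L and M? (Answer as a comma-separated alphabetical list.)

Tracing L: it sits inside (L,(M,(E,I))).
Tracing M: it sits inside (M,(E,I)).
The smallest clade enclosing both is (L,(M,(E,I))); the answer is its 4 terminal taxa in alphabetical order.

E, I, L, M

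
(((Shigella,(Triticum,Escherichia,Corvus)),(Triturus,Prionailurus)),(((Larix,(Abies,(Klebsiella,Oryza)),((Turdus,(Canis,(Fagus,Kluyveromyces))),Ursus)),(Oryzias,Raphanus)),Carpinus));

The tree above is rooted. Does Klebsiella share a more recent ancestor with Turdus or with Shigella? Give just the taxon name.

The MRCA of Klebsiella and Turdus subtends (Larix,(Abies,(Klebsiella,Oryza)),((Turdus,(Canis,(Fagus,Kluyveromyces))),Ursus)) (9 taxa).
The MRCA of Klebsiella and Shigella is the root, subtending the entire tree (18 taxa).
The first is nested inside the second, so Klebsiella shares a more recent common ancestor with Turdus.

Turdus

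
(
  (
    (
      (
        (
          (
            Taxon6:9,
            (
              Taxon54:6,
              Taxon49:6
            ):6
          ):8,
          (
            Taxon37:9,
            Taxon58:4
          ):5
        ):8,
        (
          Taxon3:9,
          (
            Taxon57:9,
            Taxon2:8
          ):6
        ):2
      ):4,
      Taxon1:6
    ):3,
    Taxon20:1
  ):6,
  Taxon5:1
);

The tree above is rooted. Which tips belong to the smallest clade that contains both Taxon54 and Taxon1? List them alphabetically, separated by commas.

Tracing Taxon54: it sits inside (Taxon54,Taxon49).
Tracing Taxon1: it sits inside ((((Taxon6,(Taxon54,Taxon49)),(Taxon37,Taxon58)),(Taxon3,(Taxon57,Taxon2))),Taxon1).
The smallest clade enclosing both is ((((Taxon6,(Taxon54,Taxon49)),(Taxon37,Taxon58)),(Taxon3,(Taxon57,Taxon2))),Taxon1); the answer is its 9 terminal taxa in alphabetical order.

Taxon1, Taxon2, Taxon3, Taxon37, Taxon49, Taxon54, Taxon57, Taxon58, Taxon6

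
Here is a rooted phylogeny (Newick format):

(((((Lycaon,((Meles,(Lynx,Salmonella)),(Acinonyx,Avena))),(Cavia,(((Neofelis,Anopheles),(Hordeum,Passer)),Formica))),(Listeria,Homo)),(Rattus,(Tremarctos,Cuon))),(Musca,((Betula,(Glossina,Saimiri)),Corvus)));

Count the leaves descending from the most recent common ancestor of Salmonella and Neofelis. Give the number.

The MRCA of Salmonella and Neofelis is the node subtending ((Lycaon,((Meles,(Lynx,Salmonella)),(Acinonyx,Avena))),(Cavia,(((Neofelis,Anopheles),(Hordeum,Passer)),Formica))).
That clade contains 12 terminal taxa: Acinonyx, Anopheles, Avena, Cavia, Formica, Hordeum, Lycaon, Lynx, Meles, Neofelis, Passer, Salmonella.

12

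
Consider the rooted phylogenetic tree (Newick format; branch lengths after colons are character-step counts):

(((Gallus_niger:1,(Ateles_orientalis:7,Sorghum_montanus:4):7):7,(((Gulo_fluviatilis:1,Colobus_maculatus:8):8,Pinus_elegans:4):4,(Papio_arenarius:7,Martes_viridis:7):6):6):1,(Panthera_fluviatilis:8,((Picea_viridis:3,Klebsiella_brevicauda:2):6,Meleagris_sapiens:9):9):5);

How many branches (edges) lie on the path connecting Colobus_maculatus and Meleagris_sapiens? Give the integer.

The MRCA of Colobus_maculatus and Meleagris_sapiens is the root of the tree.
From Colobus_maculatus up to that node: 5 branches. From Meleagris_sapiens up to the same node: 3 branches. Total: 5 + 3 = 8.

8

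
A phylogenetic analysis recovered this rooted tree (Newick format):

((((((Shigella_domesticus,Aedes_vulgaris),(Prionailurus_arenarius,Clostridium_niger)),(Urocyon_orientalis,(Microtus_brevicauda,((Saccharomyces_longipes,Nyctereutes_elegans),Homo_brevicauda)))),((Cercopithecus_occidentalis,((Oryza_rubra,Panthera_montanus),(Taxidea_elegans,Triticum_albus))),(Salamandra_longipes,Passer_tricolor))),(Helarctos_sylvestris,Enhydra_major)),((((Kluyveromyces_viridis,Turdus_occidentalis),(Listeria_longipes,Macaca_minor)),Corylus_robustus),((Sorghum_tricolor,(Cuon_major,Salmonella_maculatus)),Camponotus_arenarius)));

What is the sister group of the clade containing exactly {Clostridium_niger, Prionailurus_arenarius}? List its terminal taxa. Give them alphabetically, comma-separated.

The clade containing exactly {Clostridium_niger, Prionailurus_arenarius} attaches to the tree at the node subtending ((Shigella_domesticus,Aedes_vulgaris),(Prionailurus_arenarius,Clostridium_niger)).
The other lineage descending from that same node — the sister group — is (Shigella_domesticus,Aedes_vulgaris); its 2 tips in alphabetical order are the answer.

Aedes_vulgaris, Shigella_domesticus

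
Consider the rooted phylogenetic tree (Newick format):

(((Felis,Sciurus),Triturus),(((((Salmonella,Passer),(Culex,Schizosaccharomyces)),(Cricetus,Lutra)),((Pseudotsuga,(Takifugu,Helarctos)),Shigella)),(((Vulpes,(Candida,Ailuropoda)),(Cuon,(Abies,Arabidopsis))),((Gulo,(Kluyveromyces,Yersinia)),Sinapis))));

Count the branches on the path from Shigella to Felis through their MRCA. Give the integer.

7

The MRCA of Shigella and Felis is the root of the tree.
From Shigella up to that node: 4 branches. From Felis up to the same node: 3 branches. Total: 4 + 3 = 7.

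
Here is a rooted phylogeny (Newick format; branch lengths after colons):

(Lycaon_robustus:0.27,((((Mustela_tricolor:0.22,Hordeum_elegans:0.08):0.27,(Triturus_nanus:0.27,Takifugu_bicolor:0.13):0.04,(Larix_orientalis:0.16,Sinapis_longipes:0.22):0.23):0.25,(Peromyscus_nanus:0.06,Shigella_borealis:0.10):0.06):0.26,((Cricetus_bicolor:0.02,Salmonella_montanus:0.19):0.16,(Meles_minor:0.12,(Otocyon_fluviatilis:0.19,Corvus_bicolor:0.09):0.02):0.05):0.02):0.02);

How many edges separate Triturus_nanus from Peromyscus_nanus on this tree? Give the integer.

The MRCA of Triturus_nanus and Peromyscus_nanus is the node subtending (((Mustela_tricolor,Hordeum_elegans),(Triturus_nanus,Takifugu_bicolor),(Larix_orientalis,Sinapis_longipes)),(Peromyscus_nanus,Shigella_borealis)).
From Triturus_nanus up to that node: 3 branches. From Peromyscus_nanus up to the same node: 2 branches. Total: 3 + 2 = 5.

5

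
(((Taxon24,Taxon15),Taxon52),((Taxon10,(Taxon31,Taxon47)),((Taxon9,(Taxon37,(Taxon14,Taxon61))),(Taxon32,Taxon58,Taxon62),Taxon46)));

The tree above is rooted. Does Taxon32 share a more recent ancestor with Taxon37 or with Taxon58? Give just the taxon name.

The MRCA of Taxon32 and Taxon58 subtends (Taxon32,Taxon58,Taxon62) (3 taxa).
The MRCA of Taxon32 and Taxon37 subtends ((Taxon9,(Taxon37,(Taxon14,Taxon61))),(Taxon32,Taxon58,Taxon62),Taxon46) (8 taxa).
The first is nested inside the second, so Taxon32 shares a more recent common ancestor with Taxon58.

Taxon58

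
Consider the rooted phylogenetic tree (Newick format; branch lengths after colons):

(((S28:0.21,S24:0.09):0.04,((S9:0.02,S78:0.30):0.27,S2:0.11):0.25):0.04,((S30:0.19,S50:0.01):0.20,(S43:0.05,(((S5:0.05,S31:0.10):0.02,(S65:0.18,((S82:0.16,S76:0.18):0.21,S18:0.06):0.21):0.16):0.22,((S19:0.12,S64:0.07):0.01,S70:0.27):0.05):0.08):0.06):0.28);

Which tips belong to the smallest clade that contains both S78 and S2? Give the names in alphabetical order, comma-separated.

Tracing S78: it sits inside (S9,S78).
Tracing S2: it sits inside ((S9,S78),S2).
The smallest clade enclosing both is ((S9,S78),S2); the answer is its 3 terminal taxa in alphabetical order.

S2, S78, S9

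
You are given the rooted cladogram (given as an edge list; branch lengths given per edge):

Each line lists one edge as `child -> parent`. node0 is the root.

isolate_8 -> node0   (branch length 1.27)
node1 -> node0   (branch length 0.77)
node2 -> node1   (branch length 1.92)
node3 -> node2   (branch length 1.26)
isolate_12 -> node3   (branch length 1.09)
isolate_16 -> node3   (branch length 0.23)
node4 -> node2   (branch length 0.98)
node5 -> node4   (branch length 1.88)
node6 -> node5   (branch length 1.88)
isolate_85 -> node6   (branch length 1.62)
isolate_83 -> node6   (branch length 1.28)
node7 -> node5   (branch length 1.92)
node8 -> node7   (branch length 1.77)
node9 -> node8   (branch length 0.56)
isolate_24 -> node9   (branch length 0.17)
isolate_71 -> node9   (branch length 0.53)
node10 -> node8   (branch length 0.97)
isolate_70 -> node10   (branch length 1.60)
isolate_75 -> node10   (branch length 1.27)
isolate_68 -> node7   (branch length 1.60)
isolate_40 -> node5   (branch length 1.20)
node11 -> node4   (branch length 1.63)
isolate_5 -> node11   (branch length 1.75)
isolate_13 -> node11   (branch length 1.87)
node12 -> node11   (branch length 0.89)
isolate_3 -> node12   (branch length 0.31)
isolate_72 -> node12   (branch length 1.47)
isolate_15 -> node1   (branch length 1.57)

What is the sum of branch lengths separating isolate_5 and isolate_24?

9.68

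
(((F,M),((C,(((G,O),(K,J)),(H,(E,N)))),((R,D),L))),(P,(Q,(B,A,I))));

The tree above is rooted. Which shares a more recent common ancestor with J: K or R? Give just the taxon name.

The MRCA of J and K subtends (K,J) (2 taxa).
The MRCA of J and R subtends ((C,(((G,O),(K,J)),(H,(E,N)))),((R,D),L)) (11 taxa).
The first is nested inside the second, so J shares a more recent common ancestor with K.

K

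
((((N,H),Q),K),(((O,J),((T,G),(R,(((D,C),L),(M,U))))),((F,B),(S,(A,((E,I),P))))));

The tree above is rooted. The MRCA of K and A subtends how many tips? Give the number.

21

The MRCA of K and A is the root, so the clade is the entire tree.
That clade contains 21 terminal taxa: A, B, C, D, E, F, G, H, I, J, K, L, M, N, O, P, Q, R, S, T, U.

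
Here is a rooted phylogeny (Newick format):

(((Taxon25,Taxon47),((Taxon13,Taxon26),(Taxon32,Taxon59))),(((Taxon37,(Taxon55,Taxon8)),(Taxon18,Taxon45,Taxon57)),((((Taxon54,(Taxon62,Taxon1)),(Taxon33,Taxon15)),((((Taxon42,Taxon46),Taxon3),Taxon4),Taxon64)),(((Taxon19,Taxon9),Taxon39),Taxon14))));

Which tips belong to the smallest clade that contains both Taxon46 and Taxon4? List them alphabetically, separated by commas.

Tracing Taxon46: it sits inside (Taxon42,Taxon46).
Tracing Taxon4: it sits inside (((Taxon42,Taxon46),Taxon3),Taxon4).
The smallest clade enclosing both is (((Taxon42,Taxon46),Taxon3),Taxon4); the answer is its 4 terminal taxa in alphabetical order.

Taxon3, Taxon4, Taxon42, Taxon46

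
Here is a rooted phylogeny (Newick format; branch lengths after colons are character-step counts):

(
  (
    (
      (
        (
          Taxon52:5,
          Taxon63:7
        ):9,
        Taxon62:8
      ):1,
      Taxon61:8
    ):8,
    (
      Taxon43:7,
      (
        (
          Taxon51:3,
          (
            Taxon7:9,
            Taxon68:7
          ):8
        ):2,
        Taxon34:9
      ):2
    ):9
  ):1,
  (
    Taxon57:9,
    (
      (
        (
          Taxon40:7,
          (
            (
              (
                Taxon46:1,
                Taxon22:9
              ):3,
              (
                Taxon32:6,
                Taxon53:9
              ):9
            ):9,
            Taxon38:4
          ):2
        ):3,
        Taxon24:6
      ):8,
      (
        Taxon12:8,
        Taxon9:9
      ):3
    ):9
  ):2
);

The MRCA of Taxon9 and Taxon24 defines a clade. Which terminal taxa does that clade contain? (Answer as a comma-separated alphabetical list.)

Tracing Taxon9: it sits inside (Taxon12,Taxon9).
Tracing Taxon24: it sits inside ((Taxon40,(((Taxon46,Taxon22),(Taxon32,Taxon53)),Taxon38)),Taxon24).
The smallest clade enclosing both is (((Taxon40,(((Taxon46,Taxon22),(Taxon32,Taxon53)),Taxon38)),Taxon24),(Taxon12,Taxon9)); the answer is its 9 terminal taxa in alphabetical order.

Taxon12, Taxon22, Taxon24, Taxon32, Taxon38, Taxon40, Taxon46, Taxon53, Taxon9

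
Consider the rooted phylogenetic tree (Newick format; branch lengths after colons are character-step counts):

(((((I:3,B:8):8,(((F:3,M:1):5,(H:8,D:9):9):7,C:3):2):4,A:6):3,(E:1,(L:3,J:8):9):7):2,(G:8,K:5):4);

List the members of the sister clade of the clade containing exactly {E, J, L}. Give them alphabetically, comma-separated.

The clade containing exactly {E, J, L} attaches to the tree at the node subtending ((((I,B),(((F,M),(H,D)),C)),A),(E,(L,J))).
The other lineage descending from that same node — the sister group — is (((I,B),(((F,M),(H,D)),C)),A); its 8 tips in alphabetical order are the answer.

A, B, C, D, F, H, I, M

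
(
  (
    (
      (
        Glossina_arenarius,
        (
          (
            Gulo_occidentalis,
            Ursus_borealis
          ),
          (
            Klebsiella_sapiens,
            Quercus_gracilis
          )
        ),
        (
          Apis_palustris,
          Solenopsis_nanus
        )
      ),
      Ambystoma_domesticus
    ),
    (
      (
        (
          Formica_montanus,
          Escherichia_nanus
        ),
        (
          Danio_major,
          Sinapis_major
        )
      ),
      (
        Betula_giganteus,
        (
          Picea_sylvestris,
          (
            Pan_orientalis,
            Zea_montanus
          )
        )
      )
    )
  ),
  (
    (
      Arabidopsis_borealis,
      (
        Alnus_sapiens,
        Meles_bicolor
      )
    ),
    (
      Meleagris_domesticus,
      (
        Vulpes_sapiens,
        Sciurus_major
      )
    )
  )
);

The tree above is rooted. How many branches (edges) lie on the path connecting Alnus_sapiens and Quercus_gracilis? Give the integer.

The MRCA of Alnus_sapiens and Quercus_gracilis is the root of the tree.
From Alnus_sapiens up to that node: 4 branches. From Quercus_gracilis up to the same node: 6 branches. Total: 4 + 6 = 10.

10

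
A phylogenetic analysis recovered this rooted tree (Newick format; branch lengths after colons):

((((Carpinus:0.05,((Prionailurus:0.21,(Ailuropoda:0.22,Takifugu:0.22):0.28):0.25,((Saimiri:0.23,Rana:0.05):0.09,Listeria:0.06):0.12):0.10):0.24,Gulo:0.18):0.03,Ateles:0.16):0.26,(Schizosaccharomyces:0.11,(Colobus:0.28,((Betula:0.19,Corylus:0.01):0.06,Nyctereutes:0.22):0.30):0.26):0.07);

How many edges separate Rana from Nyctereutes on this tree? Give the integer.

11

The MRCA of Rana and Nyctereutes is the root of the tree.
From Rana up to that node: 7 branches. From Nyctereutes up to the same node: 4 branches. Total: 7 + 4 = 11.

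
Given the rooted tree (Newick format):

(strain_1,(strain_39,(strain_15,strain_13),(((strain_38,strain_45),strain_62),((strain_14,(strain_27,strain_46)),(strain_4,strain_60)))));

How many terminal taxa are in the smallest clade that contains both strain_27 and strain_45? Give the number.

The MRCA of strain_27 and strain_45 is the node subtending (((strain_38,strain_45),strain_62),((strain_14,(strain_27,strain_46)),(strain_4,strain_60))).
That clade contains 8 terminal taxa: strain_14, strain_27, strain_38, strain_4, strain_45, strain_46, strain_60, strain_62.

8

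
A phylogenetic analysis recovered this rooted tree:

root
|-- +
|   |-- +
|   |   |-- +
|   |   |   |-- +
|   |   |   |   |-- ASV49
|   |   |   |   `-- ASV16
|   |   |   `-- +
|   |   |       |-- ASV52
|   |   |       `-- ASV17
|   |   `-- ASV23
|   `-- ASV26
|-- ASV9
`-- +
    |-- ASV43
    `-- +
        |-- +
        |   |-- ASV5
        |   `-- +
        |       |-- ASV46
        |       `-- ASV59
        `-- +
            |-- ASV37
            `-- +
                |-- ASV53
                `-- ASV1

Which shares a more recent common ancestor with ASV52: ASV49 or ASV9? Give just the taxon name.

The MRCA of ASV52 and ASV49 subtends ((ASV49,ASV16),(ASV52,ASV17)) (4 taxa).
The MRCA of ASV52 and ASV9 is the root, subtending the entire tree (14 taxa).
The first is nested inside the second, so ASV52 shares a more recent common ancestor with ASV49.

ASV49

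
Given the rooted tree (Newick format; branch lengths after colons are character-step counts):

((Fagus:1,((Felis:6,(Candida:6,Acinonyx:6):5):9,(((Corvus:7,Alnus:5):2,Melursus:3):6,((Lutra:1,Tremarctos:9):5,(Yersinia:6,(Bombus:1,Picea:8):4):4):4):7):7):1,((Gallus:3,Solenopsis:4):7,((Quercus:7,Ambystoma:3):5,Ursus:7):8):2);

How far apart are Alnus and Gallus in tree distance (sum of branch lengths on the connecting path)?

The path runs Alnus → … → MRCA → … → Gallus; the MRCA is the root of the tree.
Branch lengths along that path: 5 + 2 + 6 + 7 + 7 + 1 + 2 + 7 + 3 = 40.

40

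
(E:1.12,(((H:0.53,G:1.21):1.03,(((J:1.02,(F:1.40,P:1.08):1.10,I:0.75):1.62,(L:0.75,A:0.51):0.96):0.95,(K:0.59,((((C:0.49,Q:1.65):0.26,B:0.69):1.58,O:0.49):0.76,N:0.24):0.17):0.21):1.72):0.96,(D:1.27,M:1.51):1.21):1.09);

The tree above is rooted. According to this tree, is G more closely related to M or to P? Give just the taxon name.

The MRCA of G and P subtends ((H,G),(((J,(F,P),I),(L,A)),(K,((((C,Q),B),O),N)))) (14 taxa).
The MRCA of G and M subtends (((H,G),(((J,(F,P),I),(L,A)),(K,((((C,Q),B),O),N)))),(D,M)) (16 taxa).
The first is nested inside the second, so G shares a more recent common ancestor with P.

P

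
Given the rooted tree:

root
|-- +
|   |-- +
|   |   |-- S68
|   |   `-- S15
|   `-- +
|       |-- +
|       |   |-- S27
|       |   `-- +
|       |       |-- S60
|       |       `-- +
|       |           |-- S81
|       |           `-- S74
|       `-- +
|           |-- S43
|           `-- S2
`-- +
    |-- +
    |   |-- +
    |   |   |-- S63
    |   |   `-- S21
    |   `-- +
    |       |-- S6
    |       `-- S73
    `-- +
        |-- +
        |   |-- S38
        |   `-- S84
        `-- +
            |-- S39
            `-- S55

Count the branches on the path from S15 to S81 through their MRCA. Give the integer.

7

The MRCA of S15 and S81 is the node subtending ((S68,S15),((S27,(S60,(S81,S74))),(S43,S2))).
From S15 up to that node: 2 branches. From S81 up to the same node: 5 branches. Total: 2 + 5 = 7.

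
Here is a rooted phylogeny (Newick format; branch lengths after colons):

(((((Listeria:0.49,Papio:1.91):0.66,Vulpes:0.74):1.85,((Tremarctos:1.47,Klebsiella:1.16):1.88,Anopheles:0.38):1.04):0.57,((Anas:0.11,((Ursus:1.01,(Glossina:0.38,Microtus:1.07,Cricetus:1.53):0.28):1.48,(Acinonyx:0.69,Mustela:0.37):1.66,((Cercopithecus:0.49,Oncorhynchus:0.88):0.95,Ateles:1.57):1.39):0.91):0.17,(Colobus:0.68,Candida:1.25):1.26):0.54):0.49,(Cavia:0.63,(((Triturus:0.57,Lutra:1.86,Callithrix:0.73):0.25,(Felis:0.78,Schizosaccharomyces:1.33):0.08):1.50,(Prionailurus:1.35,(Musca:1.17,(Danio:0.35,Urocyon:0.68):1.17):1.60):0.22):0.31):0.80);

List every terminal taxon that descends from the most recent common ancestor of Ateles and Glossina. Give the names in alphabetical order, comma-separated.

Acinonyx, Ateles, Cercopithecus, Cricetus, Glossina, Microtus, Mustela, Oncorhynchus, Ursus

Tracing Ateles: it sits inside ((Cercopithecus,Oncorhynchus),Ateles).
Tracing Glossina: it sits inside (Glossina,Microtus,Cricetus).
The smallest clade enclosing both is ((Ursus,(Glossina,Microtus,Cricetus)),(Acinonyx,Mustela),((Cercopithecus,Oncorhynchus),Ateles)); the answer is its 9 terminal taxa in alphabetical order.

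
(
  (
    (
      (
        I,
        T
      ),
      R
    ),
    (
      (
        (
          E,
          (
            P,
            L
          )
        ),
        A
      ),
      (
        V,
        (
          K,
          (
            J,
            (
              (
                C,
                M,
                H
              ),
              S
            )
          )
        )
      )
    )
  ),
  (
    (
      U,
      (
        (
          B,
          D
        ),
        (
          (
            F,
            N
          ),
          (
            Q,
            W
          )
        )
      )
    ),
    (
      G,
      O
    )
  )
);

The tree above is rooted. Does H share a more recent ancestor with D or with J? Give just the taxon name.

The MRCA of H and J subtends (J,((C,M,H),S)) (5 taxa).
The MRCA of H and D is the root, subtending the entire tree (23 taxa).
The first is nested inside the second, so H shares a more recent common ancestor with J.

J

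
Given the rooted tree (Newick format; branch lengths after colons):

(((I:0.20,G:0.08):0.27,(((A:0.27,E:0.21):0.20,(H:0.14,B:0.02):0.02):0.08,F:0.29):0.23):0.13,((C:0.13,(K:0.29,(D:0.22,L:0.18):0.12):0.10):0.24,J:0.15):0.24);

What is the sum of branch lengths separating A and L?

1.79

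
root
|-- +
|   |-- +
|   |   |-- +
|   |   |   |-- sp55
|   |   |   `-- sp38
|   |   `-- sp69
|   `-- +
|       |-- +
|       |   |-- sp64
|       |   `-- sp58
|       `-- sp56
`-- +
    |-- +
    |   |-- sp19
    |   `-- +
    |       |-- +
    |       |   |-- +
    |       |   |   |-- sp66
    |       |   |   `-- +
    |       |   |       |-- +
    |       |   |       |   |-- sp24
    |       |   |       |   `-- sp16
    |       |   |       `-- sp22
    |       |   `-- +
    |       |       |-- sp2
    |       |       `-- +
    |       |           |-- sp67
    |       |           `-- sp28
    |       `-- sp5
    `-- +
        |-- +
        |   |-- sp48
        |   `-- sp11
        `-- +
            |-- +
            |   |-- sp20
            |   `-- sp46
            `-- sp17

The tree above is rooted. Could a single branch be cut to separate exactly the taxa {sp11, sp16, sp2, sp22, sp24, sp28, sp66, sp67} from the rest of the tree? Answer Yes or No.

The MRCA of the listed taxa subtends ((sp19,(((sp66,((sp24,sp16),sp22)),(sp2,(sp67,sp28))),sp5)),((sp48,sp11),((sp20,sp46),sp17))).
That clade also contains sp17, sp19, sp20, sp46, sp48, sp5, which are not in the proposed group, so the group is not monophyletic.

No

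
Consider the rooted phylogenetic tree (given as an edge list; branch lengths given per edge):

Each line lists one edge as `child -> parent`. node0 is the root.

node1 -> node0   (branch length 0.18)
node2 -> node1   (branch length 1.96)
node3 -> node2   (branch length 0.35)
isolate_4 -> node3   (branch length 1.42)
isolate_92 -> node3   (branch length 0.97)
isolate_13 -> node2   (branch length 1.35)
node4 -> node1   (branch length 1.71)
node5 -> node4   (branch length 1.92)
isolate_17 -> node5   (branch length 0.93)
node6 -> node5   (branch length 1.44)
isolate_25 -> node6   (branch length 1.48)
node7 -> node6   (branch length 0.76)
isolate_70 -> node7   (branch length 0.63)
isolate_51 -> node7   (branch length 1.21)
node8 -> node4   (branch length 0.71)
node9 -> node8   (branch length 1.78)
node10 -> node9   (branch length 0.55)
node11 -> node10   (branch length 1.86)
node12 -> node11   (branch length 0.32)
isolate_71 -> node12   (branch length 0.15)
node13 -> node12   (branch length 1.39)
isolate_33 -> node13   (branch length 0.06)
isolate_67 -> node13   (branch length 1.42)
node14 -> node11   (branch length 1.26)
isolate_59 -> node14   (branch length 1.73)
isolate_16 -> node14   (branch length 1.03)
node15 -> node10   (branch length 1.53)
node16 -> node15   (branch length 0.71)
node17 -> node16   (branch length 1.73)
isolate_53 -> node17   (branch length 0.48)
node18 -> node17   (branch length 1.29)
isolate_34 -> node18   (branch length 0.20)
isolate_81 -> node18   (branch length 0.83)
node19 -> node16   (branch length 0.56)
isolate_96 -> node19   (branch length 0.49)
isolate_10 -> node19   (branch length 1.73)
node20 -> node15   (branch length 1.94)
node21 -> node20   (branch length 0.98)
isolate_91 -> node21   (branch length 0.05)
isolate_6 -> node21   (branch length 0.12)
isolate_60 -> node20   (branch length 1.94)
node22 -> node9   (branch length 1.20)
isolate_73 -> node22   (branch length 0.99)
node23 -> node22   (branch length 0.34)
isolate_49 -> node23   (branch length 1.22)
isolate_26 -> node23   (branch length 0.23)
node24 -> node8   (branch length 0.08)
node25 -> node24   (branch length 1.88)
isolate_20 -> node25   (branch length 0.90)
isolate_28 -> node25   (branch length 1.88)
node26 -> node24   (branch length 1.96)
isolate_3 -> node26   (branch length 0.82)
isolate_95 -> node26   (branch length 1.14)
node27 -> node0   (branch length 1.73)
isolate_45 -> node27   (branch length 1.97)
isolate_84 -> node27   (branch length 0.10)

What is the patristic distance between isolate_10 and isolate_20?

The path runs isolate_10 → … → MRCA → … → isolate_20; the MRCA is the node subtending (((((isolate_71,(isolate_33,isolate_67)),(isolate_59,isolate_16)),(((isolate_53,(isolate_34,isolate_81)),(isolate_96,isolate_10)),((isolate_91,isolate_6),isolate_60))),(isolate_73,(isolate_49,isolate_26))),((isolate_20,isolate_28),(isolate_3,isolate_95))).
Branch lengths along that path: 1.73 + 0.56 + 0.71 + 1.53 + 0.55 + 1.78 + 0.08 + 1.88 + 0.90 = 9.72.

9.72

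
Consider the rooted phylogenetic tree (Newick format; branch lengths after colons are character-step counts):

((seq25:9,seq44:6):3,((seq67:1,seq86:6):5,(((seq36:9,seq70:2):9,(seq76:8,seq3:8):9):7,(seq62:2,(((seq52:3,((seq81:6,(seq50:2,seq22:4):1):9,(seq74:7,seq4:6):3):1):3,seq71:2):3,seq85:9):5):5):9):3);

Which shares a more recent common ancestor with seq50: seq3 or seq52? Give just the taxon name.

seq52

The MRCA of seq50 and seq52 subtends (seq52,((seq81,(seq50,seq22)),(seq74,seq4))) (6 taxa).
The MRCA of seq50 and seq3 subtends (((seq36,seq70),(seq76,seq3)),(seq62,(((seq52,((seq81,(seq50,seq22)),(seq74,seq4))),seq71),seq85))) (13 taxa).
The first is nested inside the second, so seq50 shares a more recent common ancestor with seq52.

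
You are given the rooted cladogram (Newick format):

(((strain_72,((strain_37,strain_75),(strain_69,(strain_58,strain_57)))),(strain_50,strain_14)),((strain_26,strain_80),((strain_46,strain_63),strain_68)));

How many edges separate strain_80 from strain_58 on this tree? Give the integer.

The MRCA of strain_80 and strain_58 is the root of the tree.
From strain_80 up to that node: 3 branches. From strain_58 up to the same node: 6 branches. Total: 3 + 6 = 9.

9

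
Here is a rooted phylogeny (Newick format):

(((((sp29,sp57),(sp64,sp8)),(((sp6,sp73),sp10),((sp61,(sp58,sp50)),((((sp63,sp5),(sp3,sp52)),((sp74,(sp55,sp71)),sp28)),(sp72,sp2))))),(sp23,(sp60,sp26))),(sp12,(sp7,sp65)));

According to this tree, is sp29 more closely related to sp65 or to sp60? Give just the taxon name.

sp60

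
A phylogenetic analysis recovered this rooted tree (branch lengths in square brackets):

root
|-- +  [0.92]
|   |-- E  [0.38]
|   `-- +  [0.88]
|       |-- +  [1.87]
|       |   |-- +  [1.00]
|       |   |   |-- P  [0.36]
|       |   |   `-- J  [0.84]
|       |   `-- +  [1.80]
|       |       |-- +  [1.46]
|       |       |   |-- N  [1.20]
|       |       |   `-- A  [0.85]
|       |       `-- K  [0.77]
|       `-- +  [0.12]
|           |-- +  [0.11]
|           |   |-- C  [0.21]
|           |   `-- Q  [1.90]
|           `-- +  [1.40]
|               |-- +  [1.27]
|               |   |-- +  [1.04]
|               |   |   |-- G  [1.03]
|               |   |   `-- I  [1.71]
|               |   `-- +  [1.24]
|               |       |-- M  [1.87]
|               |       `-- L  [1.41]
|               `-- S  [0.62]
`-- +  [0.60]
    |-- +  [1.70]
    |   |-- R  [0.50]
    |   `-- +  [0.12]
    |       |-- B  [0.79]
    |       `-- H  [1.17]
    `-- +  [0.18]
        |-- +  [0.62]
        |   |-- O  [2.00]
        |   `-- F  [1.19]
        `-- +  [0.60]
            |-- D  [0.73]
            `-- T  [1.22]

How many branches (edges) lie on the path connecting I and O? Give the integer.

The MRCA of I and O is the root of the tree.
From I up to that node: 7 branches. From O up to the same node: 4 branches. Total: 7 + 4 = 11.

11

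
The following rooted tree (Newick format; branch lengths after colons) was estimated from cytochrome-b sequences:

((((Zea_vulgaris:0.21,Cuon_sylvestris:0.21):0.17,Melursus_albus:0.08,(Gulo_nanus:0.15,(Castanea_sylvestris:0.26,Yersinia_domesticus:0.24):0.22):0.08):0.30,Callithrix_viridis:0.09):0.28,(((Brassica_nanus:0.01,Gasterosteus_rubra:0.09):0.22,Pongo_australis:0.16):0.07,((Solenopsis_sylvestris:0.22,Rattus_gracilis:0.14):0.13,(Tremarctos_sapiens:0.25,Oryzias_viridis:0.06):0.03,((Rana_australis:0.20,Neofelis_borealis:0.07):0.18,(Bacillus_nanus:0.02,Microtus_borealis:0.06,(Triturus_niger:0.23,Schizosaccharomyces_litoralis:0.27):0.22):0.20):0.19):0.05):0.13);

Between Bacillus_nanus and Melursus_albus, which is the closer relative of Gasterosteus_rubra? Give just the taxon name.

The MRCA of Gasterosteus_rubra and Bacillus_nanus subtends (((Brassica_nanus,Gasterosteus_rubra),Pongo_australis),((Solenopsis_sylvestris,Rattus_gracilis),(Tremarctos_sapiens,Oryzias_viridis),((Rana_australis,Neofelis_borealis),(Bacillus_nanus,Microtus_borealis,(Triturus_niger,Schizosaccharomyces_litoralis))))) (13 taxa).
The MRCA of Gasterosteus_rubra and Melursus_albus is the root, subtending the entire tree (20 taxa).
The first is nested inside the second, so Gasterosteus_rubra shares a more recent common ancestor with Bacillus_nanus.

Bacillus_nanus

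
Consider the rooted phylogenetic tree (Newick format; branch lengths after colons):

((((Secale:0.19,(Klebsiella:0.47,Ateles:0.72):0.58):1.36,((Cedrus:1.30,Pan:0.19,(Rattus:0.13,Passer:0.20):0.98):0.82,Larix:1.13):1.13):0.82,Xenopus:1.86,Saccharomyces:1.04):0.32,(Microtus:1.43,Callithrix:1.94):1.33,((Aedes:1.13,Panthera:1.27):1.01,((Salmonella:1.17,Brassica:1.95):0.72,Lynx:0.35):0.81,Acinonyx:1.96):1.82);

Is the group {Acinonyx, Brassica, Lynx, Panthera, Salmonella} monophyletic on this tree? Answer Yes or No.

No

The MRCA of the listed taxa subtends ((Aedes,Panthera),((Salmonella,Brassica),Lynx),Acinonyx).
That clade also contains Aedes, which is not in the proposed group, so the group is not monophyletic.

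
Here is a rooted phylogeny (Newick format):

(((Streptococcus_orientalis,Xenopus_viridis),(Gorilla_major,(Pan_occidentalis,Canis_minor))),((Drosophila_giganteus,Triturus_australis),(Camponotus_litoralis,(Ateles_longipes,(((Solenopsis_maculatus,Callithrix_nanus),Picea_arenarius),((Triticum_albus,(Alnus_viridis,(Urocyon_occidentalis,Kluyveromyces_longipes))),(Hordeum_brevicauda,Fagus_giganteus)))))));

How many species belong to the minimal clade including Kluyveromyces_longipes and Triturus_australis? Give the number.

13

The MRCA of Kluyveromyces_longipes and Triturus_australis is the node subtending ((Drosophila_giganteus,Triturus_australis),(Camponotus_litoralis,(Ateles_longipes,(((Solenopsis_maculatus,Callithrix_nanus),Picea_arenarius),((Triticum_albus,(Alnus_viridis,(Urocyon_occidentalis,Kluyveromyces_longipes))),(Hordeum_brevicauda,Fagus_giganteus)))))).
That clade contains 13 terminal taxa: Alnus_viridis, Ateles_longipes, Callithrix_nanus, Camponotus_litoralis, Drosophila_giganteus, Fagus_giganteus, Hordeum_brevicauda, Kluyveromyces_longipes, Picea_arenarius, Solenopsis_maculatus, Triticum_albus, Triturus_australis, Urocyon_occidentalis.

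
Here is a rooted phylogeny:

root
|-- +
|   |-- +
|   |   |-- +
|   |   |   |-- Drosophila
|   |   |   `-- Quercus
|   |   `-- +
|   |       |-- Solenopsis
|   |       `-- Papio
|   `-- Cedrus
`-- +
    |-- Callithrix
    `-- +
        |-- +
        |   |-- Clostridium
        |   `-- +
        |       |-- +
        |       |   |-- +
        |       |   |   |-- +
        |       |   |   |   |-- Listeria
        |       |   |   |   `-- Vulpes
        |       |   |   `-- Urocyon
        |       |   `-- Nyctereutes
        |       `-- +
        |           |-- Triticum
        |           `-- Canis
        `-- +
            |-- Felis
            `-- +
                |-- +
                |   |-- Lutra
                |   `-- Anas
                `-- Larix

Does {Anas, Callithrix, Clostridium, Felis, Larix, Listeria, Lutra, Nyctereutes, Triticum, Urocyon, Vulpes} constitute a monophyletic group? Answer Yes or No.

No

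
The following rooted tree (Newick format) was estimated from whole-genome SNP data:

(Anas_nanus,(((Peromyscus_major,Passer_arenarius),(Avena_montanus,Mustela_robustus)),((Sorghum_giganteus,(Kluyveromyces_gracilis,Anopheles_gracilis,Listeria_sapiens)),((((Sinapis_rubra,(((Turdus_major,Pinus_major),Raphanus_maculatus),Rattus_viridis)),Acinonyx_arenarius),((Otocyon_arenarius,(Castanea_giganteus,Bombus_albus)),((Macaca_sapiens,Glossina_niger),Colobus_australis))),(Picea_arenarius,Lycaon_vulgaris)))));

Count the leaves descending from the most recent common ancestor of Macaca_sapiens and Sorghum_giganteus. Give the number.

18

The MRCA of Macaca_sapiens and Sorghum_giganteus is the node subtending ((Sorghum_giganteus,(Kluyveromyces_gracilis,Anopheles_gracilis,Listeria_sapiens)),((((Sinapis_rubra,(((Turdus_major,Pinus_major),Raphanus_maculatus),Rattus_viridis)),Acinonyx_arenarius),((Otocyon_arenarius,(Castanea_giganteus,Bombus_albus)),((Macaca_sapiens,Glossina_niger),Colobus_australis))),(Picea_arenarius,Lycaon_vulgaris))).
That clade contains 18 terminal taxa: Acinonyx_arenarius, Anopheles_gracilis, Bombus_albus, Castanea_giganteus, Colobus_australis, Glossina_niger, Kluyveromyces_gracilis, Listeria_sapiens, Lycaon_vulgaris, Macaca_sapiens, Otocyon_arenarius, Picea_arenarius, Pinus_major, Raphanus_maculatus, Rattus_viridis, Sinapis_rubra, Sorghum_giganteus, Turdus_major.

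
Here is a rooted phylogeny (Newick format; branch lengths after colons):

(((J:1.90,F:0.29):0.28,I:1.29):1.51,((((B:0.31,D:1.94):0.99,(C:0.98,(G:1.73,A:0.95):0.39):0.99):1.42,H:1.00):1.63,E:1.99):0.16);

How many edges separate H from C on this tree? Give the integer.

4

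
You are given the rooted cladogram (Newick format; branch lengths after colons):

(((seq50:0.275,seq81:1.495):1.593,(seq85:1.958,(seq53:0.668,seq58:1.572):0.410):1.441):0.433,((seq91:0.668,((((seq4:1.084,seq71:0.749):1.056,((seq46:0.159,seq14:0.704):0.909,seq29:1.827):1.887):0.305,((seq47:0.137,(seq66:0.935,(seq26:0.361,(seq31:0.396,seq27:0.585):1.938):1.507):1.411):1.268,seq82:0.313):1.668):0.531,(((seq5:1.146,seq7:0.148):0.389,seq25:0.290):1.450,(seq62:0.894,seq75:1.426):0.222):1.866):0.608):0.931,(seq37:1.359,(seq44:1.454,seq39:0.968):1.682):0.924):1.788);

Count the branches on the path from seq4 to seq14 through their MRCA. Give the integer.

5

The MRCA of seq4 and seq14 is the node subtending ((seq4,seq71),((seq46,seq14),seq29)).
From seq4 up to that node: 2 branches. From seq14 up to the same node: 3 branches. Total: 2 + 3 = 5.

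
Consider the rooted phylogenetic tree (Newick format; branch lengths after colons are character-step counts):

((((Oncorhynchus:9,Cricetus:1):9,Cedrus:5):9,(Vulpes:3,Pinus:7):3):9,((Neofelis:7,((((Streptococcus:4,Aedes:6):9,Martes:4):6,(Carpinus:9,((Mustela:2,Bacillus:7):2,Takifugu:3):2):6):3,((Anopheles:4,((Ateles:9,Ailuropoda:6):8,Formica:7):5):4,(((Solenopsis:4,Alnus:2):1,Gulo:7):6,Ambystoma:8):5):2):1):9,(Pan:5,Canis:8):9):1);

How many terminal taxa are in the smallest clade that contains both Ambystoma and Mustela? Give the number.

15

The MRCA of Ambystoma and Mustela is the node subtending ((((Streptococcus,Aedes),Martes),(Carpinus,((Mustela,Bacillus),Takifugu))),((Anopheles,((Ateles,Ailuropoda),Formica)),(((Solenopsis,Alnus),Gulo),Ambystoma))).
That clade contains 15 terminal taxa: Aedes, Ailuropoda, Alnus, Ambystoma, Anopheles, Ateles, Bacillus, Carpinus, Formica, Gulo, Martes, Mustela, Solenopsis, Streptococcus, Takifugu.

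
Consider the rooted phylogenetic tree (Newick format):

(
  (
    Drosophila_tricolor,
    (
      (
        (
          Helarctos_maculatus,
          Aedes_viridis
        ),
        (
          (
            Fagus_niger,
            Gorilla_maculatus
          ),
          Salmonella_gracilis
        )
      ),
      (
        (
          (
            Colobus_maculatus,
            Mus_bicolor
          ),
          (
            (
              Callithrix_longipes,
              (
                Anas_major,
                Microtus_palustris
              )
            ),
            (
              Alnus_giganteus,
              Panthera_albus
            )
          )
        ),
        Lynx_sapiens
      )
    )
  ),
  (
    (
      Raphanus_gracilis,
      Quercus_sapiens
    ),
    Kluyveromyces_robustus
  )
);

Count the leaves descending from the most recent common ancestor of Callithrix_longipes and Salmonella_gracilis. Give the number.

13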